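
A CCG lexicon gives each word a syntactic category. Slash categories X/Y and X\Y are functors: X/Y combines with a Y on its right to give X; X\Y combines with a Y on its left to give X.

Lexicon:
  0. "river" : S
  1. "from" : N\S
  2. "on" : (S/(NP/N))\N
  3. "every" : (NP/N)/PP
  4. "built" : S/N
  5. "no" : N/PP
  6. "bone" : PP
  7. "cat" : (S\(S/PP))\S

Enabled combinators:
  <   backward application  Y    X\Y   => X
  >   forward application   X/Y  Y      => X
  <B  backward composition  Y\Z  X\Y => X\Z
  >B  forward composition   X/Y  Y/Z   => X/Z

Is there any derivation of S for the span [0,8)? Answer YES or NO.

[0,8] S   <
  [0,4] S/PP   >B
    [0,3] S/(NP/N)   <
      [0,2] N   <
        [0,1] "river" : S
        [1,2] "from" : N\S
      [2,3] "on" : (S/(NP/N))\N
    [3,4] "every" : (NP/N)/PP
  [4,8] S\(S/PP)   <
    [4,7] S   >
      [4,5] "built" : S/N
      [5,7] N   >
        [5,6] "no" : N/PP
        [6,7] "bone" : PP
    [7,8] "cat" : (S\(S/PP))\S

YES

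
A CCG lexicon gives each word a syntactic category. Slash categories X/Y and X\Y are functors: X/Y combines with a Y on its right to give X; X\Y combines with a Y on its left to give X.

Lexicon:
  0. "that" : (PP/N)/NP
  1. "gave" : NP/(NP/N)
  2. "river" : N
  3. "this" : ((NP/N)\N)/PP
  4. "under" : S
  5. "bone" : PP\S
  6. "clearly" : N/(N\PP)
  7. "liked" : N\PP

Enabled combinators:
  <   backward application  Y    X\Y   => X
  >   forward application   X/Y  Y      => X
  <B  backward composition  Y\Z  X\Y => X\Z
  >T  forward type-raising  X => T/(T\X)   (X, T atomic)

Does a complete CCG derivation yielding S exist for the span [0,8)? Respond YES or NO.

NO

(PP/N)/NP NP/(NP/N) N ((NP/N)\N)/PP S PP\S N/(N\PP) N\PP
CKY chart[0,8] = {N/(N\PP), NP/(NP\PP), PP, PP/(PP\PP), S/(S\PP)}; S ∉ chart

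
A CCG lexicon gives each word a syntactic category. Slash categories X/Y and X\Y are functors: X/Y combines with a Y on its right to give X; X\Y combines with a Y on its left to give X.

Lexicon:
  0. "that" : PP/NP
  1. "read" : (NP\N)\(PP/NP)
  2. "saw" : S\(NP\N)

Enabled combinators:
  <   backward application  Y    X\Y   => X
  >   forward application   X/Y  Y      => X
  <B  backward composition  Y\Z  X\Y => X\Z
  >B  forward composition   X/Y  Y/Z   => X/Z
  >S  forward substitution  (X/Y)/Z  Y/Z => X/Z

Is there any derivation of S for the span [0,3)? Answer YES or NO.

YES

[0,3] S   <
  [0,2] NP\N   <
    [0,1] "that" : PP/NP
    [1,2] "read" : (NP\N)\(PP/NP)
  [2,3] "saw" : S\(NP\N)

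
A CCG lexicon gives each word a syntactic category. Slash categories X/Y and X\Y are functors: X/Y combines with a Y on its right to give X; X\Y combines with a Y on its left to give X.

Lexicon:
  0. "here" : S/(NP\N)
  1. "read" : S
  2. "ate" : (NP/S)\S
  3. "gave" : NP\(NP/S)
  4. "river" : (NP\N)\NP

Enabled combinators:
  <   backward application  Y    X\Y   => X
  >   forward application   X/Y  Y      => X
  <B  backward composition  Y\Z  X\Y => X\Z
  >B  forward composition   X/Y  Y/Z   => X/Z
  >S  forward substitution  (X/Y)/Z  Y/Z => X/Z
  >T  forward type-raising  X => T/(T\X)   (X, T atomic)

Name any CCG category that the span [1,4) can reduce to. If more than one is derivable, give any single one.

[0,5] S   >
  [0,1] "here" : S/(NP\N)
  [1,5] NP\N   <
    [1,4] NP   <
      [1,2] "read" : S
      [2,4] NP\S   <B
        [2,3] "ate" : (NP/S)\S
        [3,4] "gave" : NP\(NP/S)
    [4,5] "river" : (NP\N)\NP

NP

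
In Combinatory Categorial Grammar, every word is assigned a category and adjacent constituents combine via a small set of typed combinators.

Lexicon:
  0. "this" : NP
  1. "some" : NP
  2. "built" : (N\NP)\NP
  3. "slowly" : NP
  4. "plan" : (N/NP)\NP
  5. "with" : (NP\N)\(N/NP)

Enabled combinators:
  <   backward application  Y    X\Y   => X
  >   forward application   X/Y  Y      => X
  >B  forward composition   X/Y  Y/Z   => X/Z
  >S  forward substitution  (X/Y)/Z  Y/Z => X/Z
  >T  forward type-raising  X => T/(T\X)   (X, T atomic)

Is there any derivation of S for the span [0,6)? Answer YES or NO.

NO

NP NP (N\NP)\NP NP (N/NP)\NP (NP\N)\(N/NP)
CKY chart[0,6] = {N/(N\NP), NP, NP/(NP\NP), PP/(PP\NP), S/(S\NP)}; S ∉ chart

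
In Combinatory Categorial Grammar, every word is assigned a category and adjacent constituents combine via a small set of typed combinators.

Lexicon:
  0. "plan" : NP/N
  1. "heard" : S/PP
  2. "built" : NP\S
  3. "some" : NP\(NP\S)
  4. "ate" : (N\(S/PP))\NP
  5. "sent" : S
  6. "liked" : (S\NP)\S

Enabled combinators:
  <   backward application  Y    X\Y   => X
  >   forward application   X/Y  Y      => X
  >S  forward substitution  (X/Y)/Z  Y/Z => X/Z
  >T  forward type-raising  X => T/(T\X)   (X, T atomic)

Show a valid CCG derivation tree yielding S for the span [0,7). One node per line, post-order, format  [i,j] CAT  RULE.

[0,7] S   <
  [0,5] NP   >
    [0,1] "plan" : NP/N
    [1,5] N   <
      [1,2] "heard" : S/PP
      [2,5] N\(S/PP)   <
        [2,4] NP   <
          [2,3] "built" : NP\S
          [3,4] "some" : NP\(NP\S)
        [4,5] "ate" : (N\(S/PP))\NP
  [5,7] S\NP   <
    [5,6] "sent" : S
    [6,7] "liked" : (S\NP)\S

[0,1] NP/N  lex  "plan"
[1,2] S/PP  lex  "heard"
[2,3] NP\S  lex  "built"
[3,4] NP\(NP\S)  lex  "some"
[2,4] NP  <  k=3
[4,5] (N\(S/PP))\NP  lex  "ate"
[2,5] N\(S/PP)  <  k=4
[1,5] N  <  k=2
[0,5] NP  >  k=1
[5,6] S  lex  "sent"
[6,7] (S\NP)\S  lex  "liked"
[5,7] S\NP  <  k=6
[0,7] S  <  k=5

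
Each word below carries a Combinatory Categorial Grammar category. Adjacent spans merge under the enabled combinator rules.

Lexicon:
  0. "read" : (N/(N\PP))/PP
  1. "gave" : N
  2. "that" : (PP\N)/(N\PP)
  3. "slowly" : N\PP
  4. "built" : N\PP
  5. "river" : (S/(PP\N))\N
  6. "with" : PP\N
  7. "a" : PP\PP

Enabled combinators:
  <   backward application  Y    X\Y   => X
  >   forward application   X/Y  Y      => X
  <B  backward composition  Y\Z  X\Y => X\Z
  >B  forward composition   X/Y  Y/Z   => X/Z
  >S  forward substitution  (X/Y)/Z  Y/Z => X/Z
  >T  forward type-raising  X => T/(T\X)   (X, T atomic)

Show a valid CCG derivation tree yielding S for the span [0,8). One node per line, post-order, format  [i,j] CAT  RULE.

[0,1] (N/(N\PP))/PP  lex  "read"
[1,2] N  lex  "gave"
[2,3] (PP\N)/(N\PP)  lex  "that"
[3,4] N\PP  lex  "slowly"
[2,4] PP\N  >  k=3
[1,4] PP  <  k=2
[0,4] N/(N\PP)  >  k=1
[4,5] N\PP  lex  "built"
[0,5] N  >  k=4
[5,6] (S/(PP\N))\N  lex  "river"
[0,6] S/(PP\N)  <  k=5
[6,7] PP\N  lex  "with"
[7,8] PP\PP  lex  "a"
[6,8] PP\N  <B  k=7
[0,8] S  >  k=6

[0,8] S   >
  [0,6] S/(PP\N)   <
    [0,5] N   >
      [0,4] N/(N\PP)   >
        [0,1] "read" : (N/(N\PP))/PP
        [1,4] PP   <
          [1,2] "gave" : N
          [2,4] PP\N   >
            [2,3] "that" : (PP\N)/(N\PP)
            [3,4] "slowly" : N\PP
      [4,5] "built" : N\PP
    [5,6] "river" : (S/(PP\N))\N
  [6,8] PP\N   <B
    [6,7] "with" : PP\N
    [7,8] "a" : PP\PP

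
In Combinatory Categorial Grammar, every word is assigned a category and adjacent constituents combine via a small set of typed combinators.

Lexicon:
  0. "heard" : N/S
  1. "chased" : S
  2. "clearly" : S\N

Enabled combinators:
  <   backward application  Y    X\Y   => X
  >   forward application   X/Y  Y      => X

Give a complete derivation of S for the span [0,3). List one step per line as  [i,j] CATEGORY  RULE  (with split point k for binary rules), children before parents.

[0,3] S   <
  [0,2] N   >
    [0,1] "heard" : N/S
    [1,2] "chased" : S
  [2,3] "clearly" : S\N

[0,1] N/S  lex  "heard"
[1,2] S  lex  "chased"
[0,2] N  >  k=1
[2,3] S\N  lex  "clearly"
[0,3] S  <  k=2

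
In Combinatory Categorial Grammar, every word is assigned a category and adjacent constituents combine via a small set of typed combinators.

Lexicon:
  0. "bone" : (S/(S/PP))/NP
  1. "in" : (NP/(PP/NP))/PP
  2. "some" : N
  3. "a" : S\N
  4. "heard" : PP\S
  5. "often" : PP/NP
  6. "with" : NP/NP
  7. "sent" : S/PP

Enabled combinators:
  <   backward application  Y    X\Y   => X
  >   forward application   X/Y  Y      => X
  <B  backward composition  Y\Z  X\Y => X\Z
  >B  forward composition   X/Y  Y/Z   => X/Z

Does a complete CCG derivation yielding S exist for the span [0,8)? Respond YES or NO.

[0,8] S   >
  [0,7] S/(S/PP)   >
    [0,1] "bone" : (S/(S/PP))/NP
    [1,7] NP   >
      [1,5] NP/(PP/NP)   >
        [1,2] "in" : (NP/(PP/NP))/PP
        [2,5] PP   <
          [2,4] S   <
            [2,3] "some" : N
            [3,4] "a" : S\N
          [4,5] "heard" : PP\S
      [5,7] PP/NP   >B
        [5,6] "often" : PP/NP
        [6,7] "with" : NP/NP
  [7,8] "sent" : S/PP

YES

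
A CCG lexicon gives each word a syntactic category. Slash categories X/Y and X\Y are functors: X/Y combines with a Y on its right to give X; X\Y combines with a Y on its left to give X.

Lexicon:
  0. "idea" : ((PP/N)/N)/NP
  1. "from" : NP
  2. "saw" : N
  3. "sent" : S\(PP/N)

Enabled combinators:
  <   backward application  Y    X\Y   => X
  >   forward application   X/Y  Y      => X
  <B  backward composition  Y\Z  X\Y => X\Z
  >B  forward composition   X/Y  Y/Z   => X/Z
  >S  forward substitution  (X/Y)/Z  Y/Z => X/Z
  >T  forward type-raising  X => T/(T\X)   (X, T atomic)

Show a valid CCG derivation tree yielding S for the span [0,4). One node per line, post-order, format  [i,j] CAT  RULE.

[0,1] ((PP/N)/N)/NP  lex  "idea"
[1,2] NP  lex  "from"
[0,2] (PP/N)/N  >  k=1
[2,3] N  lex  "saw"
[0,3] PP/N  >  k=2
[3,4] S\(PP/N)  lex  "sent"
[0,4] S  <  k=3

[0,4] S   <
  [0,3] PP/N   >
    [0,2] (PP/N)/N   >
      [0,1] "idea" : ((PP/N)/N)/NP
      [1,2] "from" : NP
    [2,3] "saw" : N
  [3,4] "sent" : S\(PP/N)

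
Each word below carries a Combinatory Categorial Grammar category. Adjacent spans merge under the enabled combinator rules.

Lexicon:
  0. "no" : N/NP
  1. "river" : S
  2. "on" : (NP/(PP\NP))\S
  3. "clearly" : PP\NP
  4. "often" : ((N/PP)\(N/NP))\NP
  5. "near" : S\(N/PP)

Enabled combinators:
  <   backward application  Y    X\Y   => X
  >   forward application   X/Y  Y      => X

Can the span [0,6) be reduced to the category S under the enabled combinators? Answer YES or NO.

YES

[0,6] S   <
  [0,5] N/PP   <
    [0,1] "no" : N/NP
    [1,5] (N/PP)\(N/NP)   <
      [1,4] NP   >
        [1,3] NP/(PP\NP)   <
          [1,2] "river" : S
          [2,3] "on" : (NP/(PP\NP))\S
        [3,4] "clearly" : PP\NP
      [4,5] "often" : ((N/PP)\(N/NP))\NP
  [5,6] "near" : S\(N/PP)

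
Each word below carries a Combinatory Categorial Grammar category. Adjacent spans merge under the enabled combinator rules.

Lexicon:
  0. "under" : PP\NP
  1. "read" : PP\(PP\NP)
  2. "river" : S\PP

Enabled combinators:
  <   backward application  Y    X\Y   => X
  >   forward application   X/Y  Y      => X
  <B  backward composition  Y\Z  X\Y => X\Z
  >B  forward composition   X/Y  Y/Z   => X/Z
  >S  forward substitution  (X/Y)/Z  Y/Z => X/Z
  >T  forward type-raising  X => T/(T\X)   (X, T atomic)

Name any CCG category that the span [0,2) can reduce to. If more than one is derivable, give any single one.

PP

[0,3] S   <
  [0,2] PP   <
    [0,1] "under" : PP\NP
    [1,2] "read" : PP\(PP\NP)
  [2,3] "river" : S\PP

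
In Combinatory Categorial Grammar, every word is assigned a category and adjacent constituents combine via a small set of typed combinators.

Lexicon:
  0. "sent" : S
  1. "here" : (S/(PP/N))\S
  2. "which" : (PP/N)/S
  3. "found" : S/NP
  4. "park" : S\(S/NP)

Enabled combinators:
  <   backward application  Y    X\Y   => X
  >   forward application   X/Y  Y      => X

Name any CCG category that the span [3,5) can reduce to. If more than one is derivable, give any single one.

S

[0,5] S   >
  [0,2] S/(PP/N)   <
    [0,1] "sent" : S
    [1,2] "here" : (S/(PP/N))\S
  [2,5] PP/N   >
    [2,3] "which" : (PP/N)/S
    [3,5] S   <
      [3,4] "found" : S/NP
      [4,5] "park" : S\(S/NP)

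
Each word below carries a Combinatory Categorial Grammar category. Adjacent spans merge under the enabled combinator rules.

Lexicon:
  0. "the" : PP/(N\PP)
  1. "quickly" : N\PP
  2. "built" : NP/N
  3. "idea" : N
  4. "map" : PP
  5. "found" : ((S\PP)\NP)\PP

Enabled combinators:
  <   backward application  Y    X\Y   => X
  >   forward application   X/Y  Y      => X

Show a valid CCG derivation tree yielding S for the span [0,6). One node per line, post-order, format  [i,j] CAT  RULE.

[0,1] PP/(N\PP)  lex  "the"
[1,2] N\PP  lex  "quickly"
[0,2] PP  >  k=1
[2,3] NP/N  lex  "built"
[3,4] N  lex  "idea"
[2,4] NP  >  k=3
[4,5] PP  lex  "map"
[5,6] ((S\PP)\NP)\PP  lex  "found"
[4,6] (S\PP)\NP  <  k=5
[2,6] S\PP  <  k=4
[0,6] S  <  k=2

[0,6] S   <
  [0,2] PP   >
    [0,1] "the" : PP/(N\PP)
    [1,2] "quickly" : N\PP
  [2,6] S\PP   <
    [2,4] NP   >
      [2,3] "built" : NP/N
      [3,4] "idea" : N
    [4,6] (S\PP)\NP   <
      [4,5] "map" : PP
      [5,6] "found" : ((S\PP)\NP)\PP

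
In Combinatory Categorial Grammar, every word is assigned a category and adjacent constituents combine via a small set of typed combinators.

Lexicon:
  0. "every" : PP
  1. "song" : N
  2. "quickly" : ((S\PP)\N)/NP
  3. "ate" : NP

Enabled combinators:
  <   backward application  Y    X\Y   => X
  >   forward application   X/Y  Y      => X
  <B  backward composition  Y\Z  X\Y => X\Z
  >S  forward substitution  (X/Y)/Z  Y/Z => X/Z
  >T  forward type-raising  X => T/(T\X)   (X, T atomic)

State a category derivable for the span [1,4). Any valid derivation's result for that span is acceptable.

[0,4] S   <
  [0,1] "every" : PP
  [1,4] S\PP   <
    [1,2] "song" : N
    [2,4] (S\PP)\N   >
      [2,3] "quickly" : ((S\PP)\N)/NP
      [3,4] "ate" : NP

S\PP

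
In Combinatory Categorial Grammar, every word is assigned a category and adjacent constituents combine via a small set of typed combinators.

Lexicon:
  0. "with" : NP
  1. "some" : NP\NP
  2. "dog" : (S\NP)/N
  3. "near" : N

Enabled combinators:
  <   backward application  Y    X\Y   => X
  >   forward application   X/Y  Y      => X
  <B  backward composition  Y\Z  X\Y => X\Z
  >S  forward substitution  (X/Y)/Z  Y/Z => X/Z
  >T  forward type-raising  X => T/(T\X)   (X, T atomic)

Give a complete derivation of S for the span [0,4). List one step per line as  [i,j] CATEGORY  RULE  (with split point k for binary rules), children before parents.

[0,1] NP  lex  "with"
[0,1] S/(S\NP)  >T
[1,2] NP\NP  lex  "some"
[2,3] (S\NP)/N  lex  "dog"
[3,4] N  lex  "near"
[2,4] S\NP  >  k=3
[1,4] S\NP  <B  k=2
[0,4] S  >  k=1

[0,4] S   >
  [0,1] S/(S\NP)   >T
    [0,1] "with" : NP
  [1,4] S\NP   <B
    [1,2] "some" : NP\NP
    [2,4] S\NP   >
      [2,3] "dog" : (S\NP)/N
      [3,4] "near" : N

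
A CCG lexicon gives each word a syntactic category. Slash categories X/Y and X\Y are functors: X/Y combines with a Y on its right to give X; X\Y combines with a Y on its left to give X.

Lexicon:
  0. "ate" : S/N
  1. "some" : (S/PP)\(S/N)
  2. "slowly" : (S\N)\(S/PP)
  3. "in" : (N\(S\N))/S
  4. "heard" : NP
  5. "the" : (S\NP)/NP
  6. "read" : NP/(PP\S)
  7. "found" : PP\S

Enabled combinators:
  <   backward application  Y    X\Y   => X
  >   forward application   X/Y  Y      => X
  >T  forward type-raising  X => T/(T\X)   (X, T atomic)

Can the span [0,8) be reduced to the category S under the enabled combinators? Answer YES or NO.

S/N (S/PP)\(S/N) (S\N)\(S/PP) (N\(S\N))/S NP (S\NP)/NP NP/(PP\S) PP\S
CKY chart[0,8] = {N, N/(N\N), NP/(NP\N), PP/(PP\N), S/(S\N)}; S ∉ chart

NO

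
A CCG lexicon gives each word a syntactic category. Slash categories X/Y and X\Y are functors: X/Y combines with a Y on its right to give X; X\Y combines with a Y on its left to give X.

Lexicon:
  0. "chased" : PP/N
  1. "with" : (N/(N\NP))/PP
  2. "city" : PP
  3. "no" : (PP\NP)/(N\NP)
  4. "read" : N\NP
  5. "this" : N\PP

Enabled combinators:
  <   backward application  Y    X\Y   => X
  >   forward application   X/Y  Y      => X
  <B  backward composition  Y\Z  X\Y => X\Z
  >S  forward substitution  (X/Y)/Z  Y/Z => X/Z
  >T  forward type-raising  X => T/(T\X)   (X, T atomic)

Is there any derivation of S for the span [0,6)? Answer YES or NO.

NO

PP/N (N/(N\NP))/PP PP (PP\NP)/(N\NP) N\NP N\PP
CKY chart[0,6] = {N/(N\PP), NP/(NP\PP), PP, PP/(PP\PP), S/(S\PP)}; S ∉ chart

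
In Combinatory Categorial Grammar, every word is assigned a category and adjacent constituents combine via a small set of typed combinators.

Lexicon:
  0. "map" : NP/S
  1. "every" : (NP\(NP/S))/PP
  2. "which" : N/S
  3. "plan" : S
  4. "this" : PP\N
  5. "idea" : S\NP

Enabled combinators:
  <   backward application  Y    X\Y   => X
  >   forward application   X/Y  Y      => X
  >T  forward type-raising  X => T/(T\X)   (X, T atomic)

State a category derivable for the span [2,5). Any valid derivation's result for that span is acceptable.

PP

[0,6] S   <
  [0,5] NP   <
    [0,1] "map" : NP/S
    [1,5] NP\(NP/S)   >
      [1,2] "every" : (NP\(NP/S))/PP
      [2,5] PP   <
        [2,4] N   >
          [2,3] "which" : N/S
          [3,4] "plan" : S
        [4,5] "this" : PP\N
  [5,6] "idea" : S\NP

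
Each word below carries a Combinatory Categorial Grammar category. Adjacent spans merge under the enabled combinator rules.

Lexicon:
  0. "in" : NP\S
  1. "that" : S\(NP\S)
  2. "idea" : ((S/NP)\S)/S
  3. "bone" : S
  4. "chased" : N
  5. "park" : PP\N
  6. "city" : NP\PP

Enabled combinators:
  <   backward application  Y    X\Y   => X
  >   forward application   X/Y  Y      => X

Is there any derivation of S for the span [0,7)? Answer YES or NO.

YES

[0,7] S   >
  [0,4] S/NP   <
    [0,2] S   <
      [0,1] "in" : NP\S
      [1,2] "that" : S\(NP\S)
    [2,4] (S/NP)\S   >
      [2,3] "idea" : ((S/NP)\S)/S
      [3,4] "bone" : S
  [4,7] NP   <
    [4,6] PP   <
      [4,5] "chased" : N
      [5,6] "park" : PP\N
    [6,7] "city" : NP\PP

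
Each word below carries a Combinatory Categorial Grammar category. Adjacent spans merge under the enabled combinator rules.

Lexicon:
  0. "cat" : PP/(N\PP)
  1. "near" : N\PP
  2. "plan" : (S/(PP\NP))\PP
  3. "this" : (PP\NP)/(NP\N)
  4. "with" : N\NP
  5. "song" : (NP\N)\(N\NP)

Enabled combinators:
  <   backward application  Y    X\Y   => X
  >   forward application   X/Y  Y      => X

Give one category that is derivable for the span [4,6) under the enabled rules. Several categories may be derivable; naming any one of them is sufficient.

NP\N

[0,6] S   >
  [0,3] S/(PP\NP)   <
    [0,2] PP   >
      [0,1] "cat" : PP/(N\PP)
      [1,2] "near" : N\PP
    [2,3] "plan" : (S/(PP\NP))\PP
  [3,6] PP\NP   >
    [3,4] "this" : (PP\NP)/(NP\N)
    [4,6] NP\N   <
      [4,5] "with" : N\NP
      [5,6] "song" : (NP\N)\(N\NP)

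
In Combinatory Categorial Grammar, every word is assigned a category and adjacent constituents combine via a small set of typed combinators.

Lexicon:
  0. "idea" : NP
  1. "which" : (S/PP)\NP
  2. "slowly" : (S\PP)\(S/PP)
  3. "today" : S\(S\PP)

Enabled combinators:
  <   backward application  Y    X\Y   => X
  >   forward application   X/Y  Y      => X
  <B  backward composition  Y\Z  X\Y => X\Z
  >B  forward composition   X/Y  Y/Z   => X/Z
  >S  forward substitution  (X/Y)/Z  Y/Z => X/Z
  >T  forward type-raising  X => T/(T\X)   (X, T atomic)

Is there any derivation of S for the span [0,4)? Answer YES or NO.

[0,4] S   <
  [0,3] S\PP   <
    [0,2] S/PP   <
      [0,1] "idea" : NP
      [1,2] "which" : (S/PP)\NP
    [2,3] "slowly" : (S\PP)\(S/PP)
  [3,4] "today" : S\(S\PP)

YES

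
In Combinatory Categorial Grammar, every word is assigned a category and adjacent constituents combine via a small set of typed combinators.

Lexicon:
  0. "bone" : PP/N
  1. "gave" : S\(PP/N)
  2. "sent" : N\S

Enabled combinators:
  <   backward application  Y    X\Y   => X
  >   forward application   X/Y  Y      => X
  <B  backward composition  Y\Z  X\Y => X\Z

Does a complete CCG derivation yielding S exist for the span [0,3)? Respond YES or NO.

NO

PP/N S\(PP/N) N\S
CKY chart[0,3] = {N}; S ∉ chart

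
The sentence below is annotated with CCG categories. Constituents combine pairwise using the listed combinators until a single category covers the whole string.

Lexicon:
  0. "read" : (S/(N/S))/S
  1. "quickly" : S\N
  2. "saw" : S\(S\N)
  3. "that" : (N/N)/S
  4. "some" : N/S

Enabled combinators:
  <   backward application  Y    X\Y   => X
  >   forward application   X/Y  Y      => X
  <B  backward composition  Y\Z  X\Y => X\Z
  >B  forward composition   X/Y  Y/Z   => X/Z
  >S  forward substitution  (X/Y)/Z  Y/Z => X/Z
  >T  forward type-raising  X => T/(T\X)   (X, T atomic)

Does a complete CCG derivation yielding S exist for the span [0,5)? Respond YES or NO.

YES

[0,5] S   >
  [0,3] S/(N/S)   >
    [0,1] "read" : (S/(N/S))/S
    [1,3] S   <
      [1,2] "quickly" : S\N
      [2,3] "saw" : S\(S\N)
  [3,5] N/S   >S
    [3,4] "that" : (N/N)/S
    [4,5] "some" : N/S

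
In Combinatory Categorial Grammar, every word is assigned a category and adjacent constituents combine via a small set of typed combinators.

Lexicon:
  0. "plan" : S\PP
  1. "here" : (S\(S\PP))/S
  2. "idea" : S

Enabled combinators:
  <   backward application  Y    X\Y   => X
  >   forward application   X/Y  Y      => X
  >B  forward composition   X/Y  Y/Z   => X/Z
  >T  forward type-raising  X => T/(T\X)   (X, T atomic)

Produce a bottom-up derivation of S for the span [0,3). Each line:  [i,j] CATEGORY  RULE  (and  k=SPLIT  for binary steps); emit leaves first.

[0,3] S   <
  [0,1] "plan" : S\PP
  [1,3] S\(S\PP)   >
    [1,2] "here" : (S\(S\PP))/S
    [2,3] "idea" : S

[0,1] S\PP  lex  "plan"
[1,2] (S\(S\PP))/S  lex  "here"
[2,3] S  lex  "idea"
[1,3] S\(S\PP)  >  k=2
[0,3] S  <  k=1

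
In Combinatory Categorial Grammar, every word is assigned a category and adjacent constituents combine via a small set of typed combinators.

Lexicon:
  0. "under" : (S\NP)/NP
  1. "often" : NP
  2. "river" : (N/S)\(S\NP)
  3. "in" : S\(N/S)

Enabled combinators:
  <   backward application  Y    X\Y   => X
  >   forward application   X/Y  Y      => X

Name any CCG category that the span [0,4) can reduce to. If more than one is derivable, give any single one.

S

[0,4] S   <
  [0,3] N/S   <
    [0,2] S\NP   >
      [0,1] "under" : (S\NP)/NP
      [1,2] "often" : NP
    [2,3] "river" : (N/S)\(S\NP)
  [3,4] "in" : S\(N/S)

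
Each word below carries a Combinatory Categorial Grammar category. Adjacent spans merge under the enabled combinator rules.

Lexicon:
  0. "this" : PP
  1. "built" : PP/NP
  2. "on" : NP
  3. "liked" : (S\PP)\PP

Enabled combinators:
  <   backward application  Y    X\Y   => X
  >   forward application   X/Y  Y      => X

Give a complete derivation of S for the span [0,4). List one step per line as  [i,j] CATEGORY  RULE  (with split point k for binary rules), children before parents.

[0,1] PP  lex  "this"
[1,2] PP/NP  lex  "built"
[2,3] NP  lex  "on"
[1,3] PP  >  k=2
[3,4] (S\PP)\PP  lex  "liked"
[1,4] S\PP  <  k=3
[0,4] S  <  k=1

[0,4] S   <
  [0,1] "this" : PP
  [1,4] S\PP   <
    [1,3] PP   >
      [1,2] "built" : PP/NP
      [2,3] "on" : NP
    [3,4] "liked" : (S\PP)\PP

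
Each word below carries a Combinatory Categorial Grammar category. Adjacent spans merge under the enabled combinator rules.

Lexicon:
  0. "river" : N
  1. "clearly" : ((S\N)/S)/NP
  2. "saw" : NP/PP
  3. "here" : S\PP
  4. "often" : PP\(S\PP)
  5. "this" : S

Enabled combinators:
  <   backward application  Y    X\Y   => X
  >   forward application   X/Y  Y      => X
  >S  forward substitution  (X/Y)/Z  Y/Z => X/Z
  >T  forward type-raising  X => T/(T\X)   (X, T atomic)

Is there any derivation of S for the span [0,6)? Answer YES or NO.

[0,6] S   >
  [0,1] S/(S\N)   >T
    [0,1] "river" : N
  [1,6] S\N   >
    [1,5] (S\N)/S   >
      [1,2] "clearly" : ((S\N)/S)/NP
      [2,5] NP   >
        [2,3] "saw" : NP/PP
        [3,5] PP   <
          [3,4] "here" : S\PP
          [4,5] "often" : PP\(S\PP)
    [5,6] "this" : S

YES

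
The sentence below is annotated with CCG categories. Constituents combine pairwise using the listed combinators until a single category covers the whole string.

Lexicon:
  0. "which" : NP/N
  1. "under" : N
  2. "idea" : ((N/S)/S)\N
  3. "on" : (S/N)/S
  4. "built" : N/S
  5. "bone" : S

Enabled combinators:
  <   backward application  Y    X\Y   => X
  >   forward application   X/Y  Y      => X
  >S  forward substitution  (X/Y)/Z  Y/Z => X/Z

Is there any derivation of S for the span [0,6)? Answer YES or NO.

NP/N N ((N/S)/S)\N (S/N)/S N/S S
CKY chart[0,6] = {NP}; S ∉ chart

NO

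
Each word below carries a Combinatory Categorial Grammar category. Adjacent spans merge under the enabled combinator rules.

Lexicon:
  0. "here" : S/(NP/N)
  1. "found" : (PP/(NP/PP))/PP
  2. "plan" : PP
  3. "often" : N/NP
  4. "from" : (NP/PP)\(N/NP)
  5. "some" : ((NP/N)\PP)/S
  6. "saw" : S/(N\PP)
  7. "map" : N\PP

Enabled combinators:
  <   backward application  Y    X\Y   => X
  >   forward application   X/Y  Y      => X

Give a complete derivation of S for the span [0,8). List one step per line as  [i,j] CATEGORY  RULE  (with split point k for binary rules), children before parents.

[0,1] S/(NP/N)  lex  "here"
[1,2] (PP/(NP/PP))/PP  lex  "found"
[2,3] PP  lex  "plan"
[1,3] PP/(NP/PP)  >  k=2
[3,4] N/NP  lex  "often"
[4,5] (NP/PP)\(N/NP)  lex  "from"
[3,5] NP/PP  <  k=4
[1,5] PP  >  k=3
[5,6] ((NP/N)\PP)/S  lex  "some"
[6,7] S/(N\PP)  lex  "saw"
[7,8] N\PP  lex  "map"
[6,8] S  >  k=7
[5,8] (NP/N)\PP  >  k=6
[1,8] NP/N  <  k=5
[0,8] S  >  k=1

[0,8] S   >
  [0,1] "here" : S/(NP/N)
  [1,8] NP/N   <
    [1,5] PP   >
      [1,3] PP/(NP/PP)   >
        [1,2] "found" : (PP/(NP/PP))/PP
        [2,3] "plan" : PP
      [3,5] NP/PP   <
        [3,4] "often" : N/NP
        [4,5] "from" : (NP/PP)\(N/NP)
    [5,8] (NP/N)\PP   >
      [5,6] "some" : ((NP/N)\PP)/S
      [6,8] S   >
        [6,7] "saw" : S/(N\PP)
        [7,8] "map" : N\PP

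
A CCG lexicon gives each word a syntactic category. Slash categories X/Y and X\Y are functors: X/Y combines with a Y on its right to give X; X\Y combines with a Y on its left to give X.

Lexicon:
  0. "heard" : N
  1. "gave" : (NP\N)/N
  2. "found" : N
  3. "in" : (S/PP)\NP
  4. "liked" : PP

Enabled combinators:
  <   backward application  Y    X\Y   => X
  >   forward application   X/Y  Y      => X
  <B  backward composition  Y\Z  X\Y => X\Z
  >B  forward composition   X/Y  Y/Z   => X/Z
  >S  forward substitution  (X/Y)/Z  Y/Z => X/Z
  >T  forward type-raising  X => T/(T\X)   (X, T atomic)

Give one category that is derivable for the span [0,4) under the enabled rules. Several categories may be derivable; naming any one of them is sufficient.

[0,5] S   >
  [0,4] S/PP   <
    [0,3] NP   >
      [0,1] NP/(NP\N)   >T
        [0,1] "heard" : N
      [1,3] NP\N   >
        [1,2] "gave" : (NP\N)/N
        [2,3] "found" : N
    [3,4] "in" : (S/PP)\NP
  [4,5] "liked" : PP

S/PP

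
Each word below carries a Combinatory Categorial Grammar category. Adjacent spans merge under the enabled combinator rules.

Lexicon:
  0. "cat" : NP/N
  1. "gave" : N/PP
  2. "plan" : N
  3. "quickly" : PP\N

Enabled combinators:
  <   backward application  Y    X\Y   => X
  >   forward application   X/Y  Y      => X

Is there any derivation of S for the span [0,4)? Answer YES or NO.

NP/N N/PP N PP\N
CKY chart[0,4] = {NP}; S ∉ chart

NO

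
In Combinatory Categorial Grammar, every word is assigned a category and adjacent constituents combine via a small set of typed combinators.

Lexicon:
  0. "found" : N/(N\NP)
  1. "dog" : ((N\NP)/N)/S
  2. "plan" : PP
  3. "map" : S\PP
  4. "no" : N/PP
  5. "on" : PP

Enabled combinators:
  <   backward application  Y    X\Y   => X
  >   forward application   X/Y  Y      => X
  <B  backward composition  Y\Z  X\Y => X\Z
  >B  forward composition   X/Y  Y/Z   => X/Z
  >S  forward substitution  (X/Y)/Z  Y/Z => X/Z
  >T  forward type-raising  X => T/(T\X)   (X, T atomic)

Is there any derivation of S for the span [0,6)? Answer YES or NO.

NO

N/(N\NP) ((N\NP)/N)/S PP S\PP N/PP PP
CKY chart[0,6] = {N, N/(N\N), N/(PP\PP), NP/(NP\N), PP/(PP\N), S/(S\N)}; S ∉ chart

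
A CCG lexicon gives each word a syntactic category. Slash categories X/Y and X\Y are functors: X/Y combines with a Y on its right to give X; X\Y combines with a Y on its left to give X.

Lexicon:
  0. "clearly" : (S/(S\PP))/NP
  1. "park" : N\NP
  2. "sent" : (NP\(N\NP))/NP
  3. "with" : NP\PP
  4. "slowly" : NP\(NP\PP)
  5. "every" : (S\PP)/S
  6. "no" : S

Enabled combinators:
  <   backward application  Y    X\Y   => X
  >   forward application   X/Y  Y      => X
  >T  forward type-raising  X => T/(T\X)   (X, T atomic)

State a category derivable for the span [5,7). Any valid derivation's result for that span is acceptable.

S\PP

[0,7] S   >
  [0,5] S/(S\PP)   >
    [0,1] "clearly" : (S/(S\PP))/NP
    [1,5] NP   <
      [1,2] "park" : N\NP
      [2,5] NP\(N\NP)   >
        [2,3] "sent" : (NP\(N\NP))/NP
        [3,5] NP   <
          [3,4] "with" : NP\PP
          [4,5] "slowly" : NP\(NP\PP)
  [5,7] S\PP   >
    [5,6] "every" : (S\PP)/S
    [6,7] "no" : S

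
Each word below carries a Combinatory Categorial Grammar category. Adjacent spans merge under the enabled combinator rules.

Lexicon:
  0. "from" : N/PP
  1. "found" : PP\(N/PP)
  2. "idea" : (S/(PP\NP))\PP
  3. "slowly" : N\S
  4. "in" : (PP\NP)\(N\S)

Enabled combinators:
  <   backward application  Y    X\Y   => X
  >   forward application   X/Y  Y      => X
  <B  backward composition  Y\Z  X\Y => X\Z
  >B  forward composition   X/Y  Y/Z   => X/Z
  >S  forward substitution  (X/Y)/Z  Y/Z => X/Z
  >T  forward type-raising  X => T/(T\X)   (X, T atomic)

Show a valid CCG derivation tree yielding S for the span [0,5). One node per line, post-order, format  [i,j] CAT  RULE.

[0,5] S   >
  [0,3] S/(PP\NP)   <
    [0,2] PP   <
      [0,1] "from" : N/PP
      [1,2] "found" : PP\(N/PP)
    [2,3] "idea" : (S/(PP\NP))\PP
  [3,5] PP\NP   <
    [3,4] "slowly" : N\S
    [4,5] "in" : (PP\NP)\(N\S)

[0,1] N/PP  lex  "from"
[1,2] PP\(N/PP)  lex  "found"
[0,2] PP  <  k=1
[2,3] (S/(PP\NP))\PP  lex  "idea"
[0,3] S/(PP\NP)  <  k=2
[3,4] N\S  lex  "slowly"
[4,5] (PP\NP)\(N\S)  lex  "in"
[3,5] PP\NP  <  k=4
[0,5] S  >  k=3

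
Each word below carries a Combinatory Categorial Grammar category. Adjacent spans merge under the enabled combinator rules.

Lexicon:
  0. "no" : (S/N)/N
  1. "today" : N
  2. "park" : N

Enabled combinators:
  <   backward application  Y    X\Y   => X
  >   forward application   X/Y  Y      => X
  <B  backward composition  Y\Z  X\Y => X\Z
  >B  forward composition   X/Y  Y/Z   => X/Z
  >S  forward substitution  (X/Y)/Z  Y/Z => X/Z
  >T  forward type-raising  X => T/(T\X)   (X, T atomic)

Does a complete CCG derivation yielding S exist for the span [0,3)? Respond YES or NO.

[0,3] S   >
  [0,2] S/N   >
    [0,1] "no" : (S/N)/N
    [1,2] "today" : N
  [2,3] "park" : N

YES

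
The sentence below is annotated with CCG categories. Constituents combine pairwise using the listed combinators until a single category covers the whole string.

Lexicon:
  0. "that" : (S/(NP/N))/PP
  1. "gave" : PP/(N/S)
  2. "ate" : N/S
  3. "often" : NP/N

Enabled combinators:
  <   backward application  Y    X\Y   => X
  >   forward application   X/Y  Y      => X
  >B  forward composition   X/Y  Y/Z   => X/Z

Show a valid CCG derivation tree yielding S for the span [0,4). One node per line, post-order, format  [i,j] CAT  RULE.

[0,1] (S/(NP/N))/PP  lex  "that"
[1,2] PP/(N/S)  lex  "gave"
[2,3] N/S  lex  "ate"
[1,3] PP  >  k=2
[0,3] S/(NP/N)  >  k=1
[3,4] NP/N  lex  "often"
[0,4] S  >  k=3

[0,4] S   >
  [0,3] S/(NP/N)   >
    [0,1] "that" : (S/(NP/N))/PP
    [1,3] PP   >
      [1,2] "gave" : PP/(N/S)
      [2,3] "ate" : N/S
  [3,4] "often" : NP/N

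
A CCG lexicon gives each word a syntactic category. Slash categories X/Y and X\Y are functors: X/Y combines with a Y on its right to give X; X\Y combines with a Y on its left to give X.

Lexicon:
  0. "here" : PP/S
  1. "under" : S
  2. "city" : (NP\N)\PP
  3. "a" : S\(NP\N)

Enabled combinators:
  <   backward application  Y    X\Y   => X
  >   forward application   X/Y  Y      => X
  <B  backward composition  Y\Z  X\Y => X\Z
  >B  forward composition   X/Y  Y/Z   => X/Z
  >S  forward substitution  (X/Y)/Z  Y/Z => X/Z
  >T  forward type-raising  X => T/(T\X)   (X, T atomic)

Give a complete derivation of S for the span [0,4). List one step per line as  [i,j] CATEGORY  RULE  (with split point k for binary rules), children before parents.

[0,4] S   <
  [0,2] PP   >
    [0,1] "here" : PP/S
    [1,2] "under" : S
  [2,4] S\PP   <B
    [2,3] "city" : (NP\N)\PP
    [3,4] "a" : S\(NP\N)

[0,1] PP/S  lex  "here"
[1,2] S  lex  "under"
[0,2] PP  >  k=1
[2,3] (NP\N)\PP  lex  "city"
[3,4] S\(NP\N)  lex  "a"
[2,4] S\PP  <B  k=3
[0,4] S  <  k=2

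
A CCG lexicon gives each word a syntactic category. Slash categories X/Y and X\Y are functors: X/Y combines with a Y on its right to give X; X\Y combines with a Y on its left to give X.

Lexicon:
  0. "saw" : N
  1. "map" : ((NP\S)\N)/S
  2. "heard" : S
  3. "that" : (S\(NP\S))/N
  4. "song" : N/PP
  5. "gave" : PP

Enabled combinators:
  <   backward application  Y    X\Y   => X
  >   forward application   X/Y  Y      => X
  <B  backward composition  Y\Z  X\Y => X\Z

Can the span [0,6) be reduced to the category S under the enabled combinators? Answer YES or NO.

[0,6] S   <
  [0,3] NP\S   <
    [0,1] "saw" : N
    [1,3] (NP\S)\N   >
      [1,2] "map" : ((NP\S)\N)/S
      [2,3] "heard" : S
  [3,6] S\(NP\S)   >
    [3,4] "that" : (S\(NP\S))/N
    [4,6] N   >
      [4,5] "song" : N/PP
      [5,6] "gave" : PP

YES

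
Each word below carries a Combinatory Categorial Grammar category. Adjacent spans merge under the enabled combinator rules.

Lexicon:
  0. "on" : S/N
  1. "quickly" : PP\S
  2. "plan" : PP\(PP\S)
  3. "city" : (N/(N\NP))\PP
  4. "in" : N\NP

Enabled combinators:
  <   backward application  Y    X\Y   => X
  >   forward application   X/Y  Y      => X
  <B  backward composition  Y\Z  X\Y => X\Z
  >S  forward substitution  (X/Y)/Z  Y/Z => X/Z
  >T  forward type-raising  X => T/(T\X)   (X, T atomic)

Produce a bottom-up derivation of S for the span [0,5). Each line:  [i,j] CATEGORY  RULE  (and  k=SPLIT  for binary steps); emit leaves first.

[0,1] S/N  lex  "on"
[1,2] PP\S  lex  "quickly"
[2,3] PP\(PP\S)  lex  "plan"
[1,3] PP  <  k=2
[3,4] (N/(N\NP))\PP  lex  "city"
[1,4] N/(N\NP)  <  k=3
[4,5] N\NP  lex  "in"
[1,5] N  >  k=4
[0,5] S  >  k=1

[0,5] S   >
  [0,1] "on" : S/N
  [1,5] N   >
    [1,4] N/(N\NP)   <
      [1,3] PP   <
        [1,2] "quickly" : PP\S
        [2,3] "plan" : PP\(PP\S)
      [3,4] "city" : (N/(N\NP))\PP
    [4,5] "in" : N\NP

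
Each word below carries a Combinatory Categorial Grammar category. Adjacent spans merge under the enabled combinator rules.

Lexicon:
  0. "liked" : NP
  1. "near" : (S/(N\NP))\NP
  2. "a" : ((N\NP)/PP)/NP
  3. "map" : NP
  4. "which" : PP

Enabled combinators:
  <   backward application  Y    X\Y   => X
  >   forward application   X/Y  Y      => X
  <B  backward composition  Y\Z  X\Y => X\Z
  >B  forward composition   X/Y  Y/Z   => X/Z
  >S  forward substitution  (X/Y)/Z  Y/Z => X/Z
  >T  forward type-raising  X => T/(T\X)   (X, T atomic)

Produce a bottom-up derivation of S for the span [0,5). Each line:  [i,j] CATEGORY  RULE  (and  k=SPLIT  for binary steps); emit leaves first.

[0,1] NP  lex  "liked"
[1,2] (S/(N\NP))\NP  lex  "near"
[0,2] S/(N\NP)  <  k=1
[2,3] ((N\NP)/PP)/NP  lex  "a"
[3,4] NP  lex  "map"
[2,4] (N\NP)/PP  >  k=3
[4,5] PP  lex  "which"
[2,5] N\NP  >  k=4
[0,5] S  >  k=2

[0,5] S   >
  [0,2] S/(N\NP)   <
    [0,1] "liked" : NP
    [1,2] "near" : (S/(N\NP))\NP
  [2,5] N\NP   >
    [2,4] (N\NP)/PP   >
      [2,3] "a" : ((N\NP)/PP)/NP
      [3,4] "map" : NP
    [4,5] "which" : PP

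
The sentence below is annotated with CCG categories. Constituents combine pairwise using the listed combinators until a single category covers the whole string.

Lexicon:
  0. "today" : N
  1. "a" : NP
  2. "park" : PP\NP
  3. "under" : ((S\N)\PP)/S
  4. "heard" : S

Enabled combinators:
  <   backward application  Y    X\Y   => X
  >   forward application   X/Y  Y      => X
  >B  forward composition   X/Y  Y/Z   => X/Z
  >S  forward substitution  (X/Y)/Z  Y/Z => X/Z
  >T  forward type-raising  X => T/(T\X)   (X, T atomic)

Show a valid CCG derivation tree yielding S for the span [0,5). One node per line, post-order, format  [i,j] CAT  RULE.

[0,1] N  lex  "today"
[1,2] NP  lex  "a"
[2,3] PP\NP  lex  "park"
[1,3] PP  <  k=2
[3,4] ((S\N)\PP)/S  lex  "under"
[4,5] S  lex  "heard"
[3,5] (S\N)\PP  >  k=4
[1,5] S\N  <  k=3
[0,5] S  <  k=1

[0,5] S   <
  [0,1] "today" : N
  [1,5] S\N   <
    [1,3] PP   <
      [1,2] "a" : NP
      [2,3] "park" : PP\NP
    [3,5] (S\N)\PP   >
      [3,4] "under" : ((S\N)\PP)/S
      [4,5] "heard" : S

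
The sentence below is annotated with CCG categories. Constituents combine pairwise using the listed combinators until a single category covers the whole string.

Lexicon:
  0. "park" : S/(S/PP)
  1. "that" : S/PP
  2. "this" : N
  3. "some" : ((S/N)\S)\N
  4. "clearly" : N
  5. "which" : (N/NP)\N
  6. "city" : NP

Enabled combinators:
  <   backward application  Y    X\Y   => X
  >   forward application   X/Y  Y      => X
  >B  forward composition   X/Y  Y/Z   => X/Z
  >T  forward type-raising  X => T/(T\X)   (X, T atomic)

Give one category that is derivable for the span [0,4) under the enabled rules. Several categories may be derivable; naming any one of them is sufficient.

S/N

[0,7] S   >
  [0,4] S/N   <
    [0,2] S   >
      [0,1] "park" : S/(S/PP)
      [1,2] "that" : S/PP
    [2,4] (S/N)\S   <
      [2,3] "this" : N
      [3,4] "some" : ((S/N)\S)\N
  [4,7] N   >
    [4,6] N/NP   <
      [4,5] "clearly" : N
      [5,6] "which" : (N/NP)\N
    [6,7] "city" : NP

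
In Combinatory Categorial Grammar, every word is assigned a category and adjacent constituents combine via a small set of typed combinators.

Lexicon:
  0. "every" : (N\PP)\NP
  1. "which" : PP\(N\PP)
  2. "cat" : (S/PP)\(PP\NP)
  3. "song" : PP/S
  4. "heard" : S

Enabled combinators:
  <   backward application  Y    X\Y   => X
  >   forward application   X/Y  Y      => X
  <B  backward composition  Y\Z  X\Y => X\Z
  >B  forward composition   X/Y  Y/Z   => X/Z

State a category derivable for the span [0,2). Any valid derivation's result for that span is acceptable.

PP\NP

[0,5] S   >
  [0,3] S/PP   <
    [0,2] PP\NP   <B
      [0,1] "every" : (N\PP)\NP
      [1,2] "which" : PP\(N\PP)
    [2,3] "cat" : (S/PP)\(PP\NP)
  [3,5] PP   >
    [3,4] "song" : PP/S
    [4,5] "heard" : S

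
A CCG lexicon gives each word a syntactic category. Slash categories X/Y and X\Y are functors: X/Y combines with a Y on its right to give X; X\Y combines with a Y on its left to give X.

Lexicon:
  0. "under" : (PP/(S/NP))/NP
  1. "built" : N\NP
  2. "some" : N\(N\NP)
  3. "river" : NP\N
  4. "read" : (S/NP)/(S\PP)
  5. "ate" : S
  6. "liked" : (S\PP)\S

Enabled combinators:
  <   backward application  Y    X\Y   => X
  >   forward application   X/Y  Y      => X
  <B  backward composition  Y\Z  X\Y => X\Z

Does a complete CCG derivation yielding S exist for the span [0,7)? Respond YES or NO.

NO

(PP/(S/NP))/NP N\NP N\(N\NP) NP\N (S/NP)/(S\PP) S (S\PP)\S
CKY chart[0,7] = {PP}; S ∉ chart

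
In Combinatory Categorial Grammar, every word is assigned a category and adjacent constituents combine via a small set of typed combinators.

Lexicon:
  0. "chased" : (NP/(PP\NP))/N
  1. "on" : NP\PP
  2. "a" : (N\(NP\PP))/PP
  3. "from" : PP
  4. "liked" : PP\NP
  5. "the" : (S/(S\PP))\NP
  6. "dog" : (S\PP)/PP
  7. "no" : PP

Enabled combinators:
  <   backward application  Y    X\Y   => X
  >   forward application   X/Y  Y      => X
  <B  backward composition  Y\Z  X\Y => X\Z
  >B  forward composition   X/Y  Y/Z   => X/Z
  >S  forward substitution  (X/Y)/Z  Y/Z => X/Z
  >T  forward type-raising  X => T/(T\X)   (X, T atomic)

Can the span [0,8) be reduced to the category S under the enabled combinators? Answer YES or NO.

YES

[0,8] S   >
  [0,6] S/(S\PP)   <
    [0,5] NP   >
      [0,4] NP/(PP\NP)   >
        [0,1] "chased" : (NP/(PP\NP))/N
        [1,4] N   <
          [1,2] "on" : NP\PP
          [2,4] N\(NP\PP)   >
            [2,3] "a" : (N\(NP\PP))/PP
            [3,4] "from" : PP
      [4,5] "liked" : PP\NP
    [5,6] "the" : (S/(S\PP))\NP
  [6,8] S\PP   >
    [6,7] "dog" : (S\PP)/PP
    [7,8] "no" : PP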